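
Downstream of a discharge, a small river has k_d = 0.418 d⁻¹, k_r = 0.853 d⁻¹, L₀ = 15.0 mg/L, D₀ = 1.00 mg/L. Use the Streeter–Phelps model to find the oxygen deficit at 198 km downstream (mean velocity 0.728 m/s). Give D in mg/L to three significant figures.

D ≈ 2.95 mg/L

Travel time t = x/v = 198 km / (0.728 m/s) = 198000 m / 0.728 m/s = 272000 s = 3.148 d.
k_d L₀/(k_r−k_d) = 0.418×15.0/(0.853−0.418) = 6.270/0.4350 = 14.41 mg/L.
e^(−k_d t) = e^(−0.418×3.148) = 0.2683; e^(−k_r t) = e^(−0.853×3.148) = 0.06821.
D = 14.41 × (0.2683 − 0.06821) + 1.00 × 0.06821 = 2.883 + 0.06821 = 2.952 mg/L.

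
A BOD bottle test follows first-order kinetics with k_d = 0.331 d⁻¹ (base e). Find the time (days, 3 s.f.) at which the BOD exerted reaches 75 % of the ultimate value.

y/L₀ = 1 − e^(−k_d t) = 0.75 ⇒ e^(−k_d t) = 0.250
t = −ln(0.250) / 0.331 = 1.386 / 0.331 = 4.188 d.

t ≈ 4.19 d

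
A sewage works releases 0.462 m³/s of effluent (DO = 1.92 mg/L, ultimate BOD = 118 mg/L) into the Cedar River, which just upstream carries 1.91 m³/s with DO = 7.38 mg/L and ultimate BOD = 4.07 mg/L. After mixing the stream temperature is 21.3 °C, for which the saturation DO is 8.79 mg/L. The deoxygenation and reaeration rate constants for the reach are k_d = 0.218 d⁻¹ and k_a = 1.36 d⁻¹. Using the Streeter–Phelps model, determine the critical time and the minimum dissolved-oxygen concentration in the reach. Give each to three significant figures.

Mixed DO = (1.91×7.38 + 0.462×1.92)/(1.91+0.462) = 14.98/2.372 = 6.317 mg/L.
Mixed L₀ = (1.91×4.07 + 0.462×118)/(2.372) = 62.29/2.372 = 26.26 mg/L.
Initial deficit D₀ = C_s − DO₀ = 8.79 − 6.317 = 2.473 mg/L.
t_c = (1/1.142) ln[(1.36/0.218)(1 − 2.473×1.142/(0.218×26.26))] = 0.8757 × ln(3.160) = 1.008 d.
D_c = (0.218/1.36) × 26.26 × e^(−0.218×1.008) = 0.1603 × 26.26 × 0.8028 = 3.379 mg/L.
Minimum DO = 8.79 − 3.379 = 5.411 mg/L.

t_c ≈ 1.01 d; minimum DO ≈ 5.41 mg/L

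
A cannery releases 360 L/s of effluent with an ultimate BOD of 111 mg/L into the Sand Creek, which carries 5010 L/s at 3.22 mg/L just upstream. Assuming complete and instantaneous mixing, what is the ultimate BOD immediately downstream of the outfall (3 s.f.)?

Flow-weighted mixing: C = (Q_r C_r + Q_w C_w)/(Q_r + Q_w)
= (5010×3.22 + 360×111)/(5010 + 360) = 56090/5370 = 10.45 mg/L.

10.4 mg/L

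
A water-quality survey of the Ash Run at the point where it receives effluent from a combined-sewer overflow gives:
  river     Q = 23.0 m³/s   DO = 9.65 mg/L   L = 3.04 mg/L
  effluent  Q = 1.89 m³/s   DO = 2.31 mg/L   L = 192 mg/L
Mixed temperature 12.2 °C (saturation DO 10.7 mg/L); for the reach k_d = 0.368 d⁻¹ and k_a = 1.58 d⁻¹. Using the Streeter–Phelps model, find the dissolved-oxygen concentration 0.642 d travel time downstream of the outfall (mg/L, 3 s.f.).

DO ≈ 7.86 mg/L

Mixed DO = (23.0×9.65 + 1.89×2.31)/(23.0+1.89) = 226.3/24.89 = 9.093 mg/L.
Mixed L₀ = (23.0×3.04 + 1.89×192)/(24.89) = 432.8/24.89 = 17.39 mg/L.
Initial deficit D₀ = C_s − DO₀ = 10.7 − 9.093 = 1.607 mg/L.
D(0.642) = [0.368×17.39/(1.58−0.368)](e^(−0.368×0.642) − e^(−1.58×0.642)) + 1.607 e^(−1.58×0.642)
= 5.280 × (0.7896 − 0.3626) + 1.607 × 0.3626 = 2.837 mg/L.
DO = 10.7 − 2.837 = 7.863 mg/L.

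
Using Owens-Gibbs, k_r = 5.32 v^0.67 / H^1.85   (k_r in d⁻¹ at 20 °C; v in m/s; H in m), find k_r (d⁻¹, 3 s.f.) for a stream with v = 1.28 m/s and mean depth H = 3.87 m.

k_r ≈ 0.513 d⁻¹

k_r = 5.32 × 1.28^0.67 / 3.87^1.85 = 5.32 × 1.180 / 12.23 = 0.5134 d⁻¹.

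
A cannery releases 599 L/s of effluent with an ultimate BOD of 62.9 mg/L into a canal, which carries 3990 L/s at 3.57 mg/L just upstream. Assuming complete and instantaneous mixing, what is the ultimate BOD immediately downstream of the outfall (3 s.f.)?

11.3 mg/L

Flow-weighted mixing: C = (Q_r C_r + Q_w C_w)/(Q_r + Q_w)
= (3990×3.57 + 599×62.9)/(3990 + 599) = 51920/4589 = 11.31 mg/L.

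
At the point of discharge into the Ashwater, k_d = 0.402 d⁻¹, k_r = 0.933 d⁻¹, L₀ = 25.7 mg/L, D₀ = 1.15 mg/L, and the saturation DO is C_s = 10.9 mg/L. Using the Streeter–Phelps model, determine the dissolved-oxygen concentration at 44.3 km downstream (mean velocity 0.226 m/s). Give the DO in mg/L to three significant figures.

DO ≈ 5.29 mg/L

Travel time t = x/v = 44.3 km / (0.226 m/s) = 44300 m / 0.226 m/s = 196000 s = 2.269 d.
k_d L₀/(k_r−k_d) = 0.402×25.7/(0.933−0.402) = 10.33/0.5310 = 19.46 mg/L.
e^(−k_d t) = e^(−0.402×2.269) = 0.4017; e^(−k_r t) = e^(−0.933×2.269) = 0.1204.
D = 19.46 × (0.4017 − 0.1204) + 1.15 × 0.1204 = 5.473 + 0.1385 = 5.611 mg/L.
DO = C_s − D = 10.9 − 5.611 = 5.289 mg/L.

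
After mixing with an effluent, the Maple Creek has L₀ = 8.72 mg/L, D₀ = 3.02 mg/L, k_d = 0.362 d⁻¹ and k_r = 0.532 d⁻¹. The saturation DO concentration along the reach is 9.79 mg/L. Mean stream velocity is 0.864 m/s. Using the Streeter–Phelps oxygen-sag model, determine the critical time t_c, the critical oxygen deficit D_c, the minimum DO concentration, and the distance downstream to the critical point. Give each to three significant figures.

t_c = [1/(k_r−k_d)] ln[(k_r/k_d)(1 − D₀(k_r−k_d)/(k_d L₀))]
= [1/(0.532−0.362)] ln[(0.532/0.362)(1 − 3.02×0.1700/(0.362×8.72))]
= (1/0.1700) ln[1.470 × 0.8374] = 5.882 × ln(1.231) = 5.882 × 0.2075 = 1.221 d.
D_c = (k_d/k_r) L₀ e^(−k_d t_c) = (0.362/0.532) × 8.72 × e^(−0.362×1.221) = 0.6805 × 8.72 × 0.6428 = 3.814 mg/L.
Minimum DO = C_s − D_c = 9.79 − 3.814 = 5.976 mg/L.
x_c = v t_c = 0.864 m/s × 1.221 d × 86400 s/d = 91110 m ≈ 91.1 km.

t_c ≈ 1.22 d; D_c ≈ 3.81 mg/L; min DO ≈ 5.98 mg/L; x_c ≈ 91.1 km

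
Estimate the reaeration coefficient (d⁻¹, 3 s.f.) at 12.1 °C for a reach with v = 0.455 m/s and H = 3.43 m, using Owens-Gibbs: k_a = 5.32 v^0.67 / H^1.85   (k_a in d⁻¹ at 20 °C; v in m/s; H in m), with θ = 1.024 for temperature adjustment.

k_a(20) = 5.32 × 0.455^0.67 / 3.43^1.85 = 5.32 × 0.5900 / 9.779 = 0.3210 d⁻¹.
k_a(12.1) = 0.3210 × 1.024^(12.1−20) = 0.3210 × 0.8291 = 0.2661 d⁻¹.

k_a ≈ 0.266 d⁻¹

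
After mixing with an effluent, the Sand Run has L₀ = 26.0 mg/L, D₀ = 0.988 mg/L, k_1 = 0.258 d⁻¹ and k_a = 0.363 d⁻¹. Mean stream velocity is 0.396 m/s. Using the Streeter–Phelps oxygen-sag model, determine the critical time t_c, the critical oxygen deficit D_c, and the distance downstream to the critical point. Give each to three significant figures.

At the critical point dD/dt = 0, so k_1 L₀ e^(−k_1 t) = k_a D. Substituting D(t) from the Streeter–Phelps equation and solving for t gives
t_c = ln[(k_a/k_1)(1 − D₀(k_a−k_1)/(k_1 L₀))] / (k_a−k_1).
Here k_a−k_1 = 0.1050 d⁻¹ and 1 − D₀(k_a−k_1)/(k_1 L₀) = 1 − 0.988×0.1050/(0.258×26.0) = 0.9845, so
t_c = ln(1.407 × 0.9845) / 0.1050 = 0.3259 / 0.1050 = 3.103 d.
D_c = (k_1/k_a) L₀ e^(−k_1 t_c) = (0.258/0.363) × 26.0 × e^(−0.258×3.103) = 0.7107 × 26.0 × 0.4490 = 8.298 mg/L.
x_c = v t_c = 0.396 m/s × 3.103 d × 86400 s/d = 106200 m ≈ 106 km.

t_c ≈ 3.10 d; D_c ≈ 8.30 mg/L; x_c ≈ 106 km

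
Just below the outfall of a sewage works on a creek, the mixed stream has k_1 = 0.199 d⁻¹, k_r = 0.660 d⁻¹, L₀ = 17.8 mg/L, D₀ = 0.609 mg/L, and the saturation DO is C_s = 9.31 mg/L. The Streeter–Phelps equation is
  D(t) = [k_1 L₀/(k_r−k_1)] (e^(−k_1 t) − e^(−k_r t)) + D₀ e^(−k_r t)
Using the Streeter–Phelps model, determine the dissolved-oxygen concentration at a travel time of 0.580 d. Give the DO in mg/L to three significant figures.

DO ≈ 7.29 mg/L

k_1 L₀/(k_r−k_1) = 0.199×17.8/(0.660−0.199) = 3.542/0.4610 = 7.684 mg/L.
e^(−k_1 t) = e^(−0.199×0.5800) = 0.8910; e^(−k_r t) = e^(−0.660×0.5800) = 0.6819.
D = 7.684 × (0.8910 − 0.6819) + 0.609 × 0.6819 = 1.606 + 0.4153 = 2.022 mg/L.
DO = C_s − D = 9.31 − 2.022 = 7.288 mg/L.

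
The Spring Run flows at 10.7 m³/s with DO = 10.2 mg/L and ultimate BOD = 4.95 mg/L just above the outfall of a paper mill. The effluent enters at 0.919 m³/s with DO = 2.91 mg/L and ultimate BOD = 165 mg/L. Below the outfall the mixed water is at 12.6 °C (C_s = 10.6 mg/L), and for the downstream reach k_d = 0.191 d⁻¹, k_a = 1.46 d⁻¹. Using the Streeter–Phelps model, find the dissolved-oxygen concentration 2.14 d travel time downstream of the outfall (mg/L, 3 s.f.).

DO ≈ 8.91 mg/L

Mixed DO = (10.7×10.2 + 0.919×2.91)/(10.7+0.919) = 111.8/11.62 = 9.623 mg/L.
Mixed L₀ = (10.7×4.95 + 0.919×165)/(11.62) = 204.6/11.62 = 17.61 mg/L.
Initial deficit D₀ = C_s − DO₀ = 10.6 − 9.623 = 0.9766 mg/L.
D(2.14) = [0.191×17.61/(1.46−0.191)](e^(−0.191×2.14) − e^(−1.46×2.14)) + 0.9766 e^(−1.46×2.14)
= 2.650 × (0.6645 − 0.04396) + 0.9766 × 0.04396 = 1.688 mg/L.
DO = 10.6 − 1.688 = 8.912 mg/L.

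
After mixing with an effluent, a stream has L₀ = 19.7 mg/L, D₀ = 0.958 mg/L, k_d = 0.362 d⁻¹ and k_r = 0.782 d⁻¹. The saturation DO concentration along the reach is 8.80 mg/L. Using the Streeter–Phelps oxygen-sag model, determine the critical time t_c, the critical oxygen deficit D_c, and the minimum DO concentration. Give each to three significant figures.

t_c ≈ 1.70 d; D_c ≈ 4.94 mg/L; min DO ≈ 3.86 mg/L

t_c = [1/(k_r−k_d)] ln[(k_r/k_d)(1 − D₀(k_r−k_d)/(k_d L₀))]
= [1/(0.782−0.362)] ln[(0.782/0.362)(1 − 0.958×0.4200/(0.362×19.7))]
= (1/0.4200) ln[2.160 × 0.9436] = 2.381 × ln(2.038) = 2.381 × 0.7121 = 1.696 d.
D_c = (k_d/k_r) L₀ e^(−k_d t_c) = (0.362/0.782) × 19.7 × e^(−0.362×1.696) = 0.4629 × 19.7 × 0.5413 = 4.936 mg/L.
Minimum DO = C_s − D_c = 8.80 − 4.936 = 3.864 mg/L.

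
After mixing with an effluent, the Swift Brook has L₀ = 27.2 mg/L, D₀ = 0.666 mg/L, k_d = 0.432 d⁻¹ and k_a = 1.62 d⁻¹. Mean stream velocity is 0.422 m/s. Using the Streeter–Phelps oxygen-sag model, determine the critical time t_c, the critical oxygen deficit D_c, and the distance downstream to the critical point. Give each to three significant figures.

t_c ≈ 1.05 d; D_c ≈ 4.60 mg/L; x_c ≈ 38.4 km

With k_a/k_d = 3.750 and 1 − D₀(k_a−k_d)/(k_d L₀) = 0.9327,
t_c = ln(3.750 × 0.9327) / (1.62 − 0.432) = ln(3.497) / 1.188 = 1.252/1.188 = 1.054 d.
D_c = (k_d/k_a) L₀ e^(−k_d t_c) = (0.432/1.62) × 27.2 × e^(−0.432×1.054) = 0.2667 × 27.2 × 0.6343 = 4.601 mg/L.
x_c = v t_c = 0.422 m/s × 1.054 d × 86400 s/d = 38430 m ≈ 38.4 km.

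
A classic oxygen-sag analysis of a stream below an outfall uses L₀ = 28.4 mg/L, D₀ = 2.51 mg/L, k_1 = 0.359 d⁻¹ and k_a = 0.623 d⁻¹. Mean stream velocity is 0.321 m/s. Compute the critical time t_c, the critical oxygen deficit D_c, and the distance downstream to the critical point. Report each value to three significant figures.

t_c ≈ 1.83 d; D_c ≈ 8.47 mg/L; x_c ≈ 50.8 km

t_c = [1/(k_a−k_1)] ln[(k_a/k_1)(1 − D₀(k_a−k_1)/(k_1 L₀))]
= [1/(0.623−0.359)] ln[(0.623/0.359)(1 − 2.51×0.2640/(0.359×28.4))]
= (1/0.2640) ln[1.735 × 0.9350] = 3.788 × ln(1.623) = 3.788 × 0.4840 = 1.833 d.
D_c = (k_1/k_a) L₀ e^(−k_1 t_c) = (0.359/0.623) × 28.4 × e^(−0.359×1.833) = 0.5762 × 28.4 × 0.5178 = 8.474 mg/L.
x_c = v t_c = 0.321 m/s × 1.833 d × 86400 s/d = 50850 m ≈ 50.8 km.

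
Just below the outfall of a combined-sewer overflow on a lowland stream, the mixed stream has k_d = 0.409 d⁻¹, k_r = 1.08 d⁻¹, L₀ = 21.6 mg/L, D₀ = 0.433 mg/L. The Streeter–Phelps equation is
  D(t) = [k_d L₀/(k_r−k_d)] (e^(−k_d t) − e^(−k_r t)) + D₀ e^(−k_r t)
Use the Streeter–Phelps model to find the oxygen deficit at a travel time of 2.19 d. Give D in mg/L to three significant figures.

k_d L₀/(k_r−k_d) = 0.409×21.6/(1.08−0.409) = 8.834/0.6710 = 13.17 mg/L.
e^(−k_d t) = e^(−0.409×2.190) = 0.4083; e^(−k_r t) = e^(−1.08×2.190) = 0.09393.
D = 13.17 × (0.4083 − 0.09393) + 0.433 × 0.09393 = 4.139 + 0.04067 = 4.180 mg/L.

D ≈ 4.18 mg/L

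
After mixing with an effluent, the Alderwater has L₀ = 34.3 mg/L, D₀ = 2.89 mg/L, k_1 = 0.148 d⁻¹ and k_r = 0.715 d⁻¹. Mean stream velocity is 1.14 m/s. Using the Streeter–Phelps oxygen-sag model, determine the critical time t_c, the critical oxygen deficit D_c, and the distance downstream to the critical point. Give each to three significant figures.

With k_r/k_1 = 4.831 and 1 − D₀(k_r−k_1)/(k_1 L₀) = 0.6772,
t_c = ln(4.831 × 0.6772) / (0.715 − 0.148) = ln(3.272) / 0.5670 = 1.185/0.5670 = 2.090 d.
L(t_c) = L₀ e^(−k_1 t_c) = 34.3 × 0.7339 = 25.17 mg/L, and at the critical point k_r D_c = k_1 L, so D_c = (0.148/0.715) × 25.17 = 5.211 mg/L.
x_c = v t_c = 1.14 m/s × 2.090 d × 86400 s/d = 205900 m ≈ 206 km.

t_c ≈ 2.09 d; D_c ≈ 5.21 mg/L; x_c ≈ 206 km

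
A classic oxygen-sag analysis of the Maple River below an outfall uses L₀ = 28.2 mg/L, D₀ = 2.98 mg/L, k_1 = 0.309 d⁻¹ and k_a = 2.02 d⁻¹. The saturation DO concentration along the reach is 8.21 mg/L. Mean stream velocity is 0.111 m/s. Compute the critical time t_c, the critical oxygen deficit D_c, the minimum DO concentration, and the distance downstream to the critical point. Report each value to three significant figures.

t_c = [1/(k_a−k_1)] ln[(k_a/k_1)(1 − D₀(k_a−k_1)/(k_1 L₀))]
= [1/(2.02−0.309)] ln[(2.02/0.309)(1 − 2.98×1.711/(0.309×28.2))]
= (1/1.711) ln[6.537 × 0.4149] = 0.5845 × ln(2.712) = 0.5845 × 0.9977 = 0.5831 d.
D_c = (k_1/k_a) L₀ e^(−k_1 t_c) = (0.309/2.02) × 28.2 × e^(−0.309×0.5831) = 0.1530 × 28.2 × 0.8351 = 3.603 mg/L.
Minimum DO = C_s − D_c = 8.21 − 3.603 = 4.607 mg/L.
x_c = v t_c = 0.111 m/s × 0.5831 d × 86400 s/d = 5592 m ≈ 5.59 km.

t_c ≈ 0.583 d; D_c ≈ 3.60 mg/L; min DO ≈ 4.61 mg/L; x_c ≈ 5.59 km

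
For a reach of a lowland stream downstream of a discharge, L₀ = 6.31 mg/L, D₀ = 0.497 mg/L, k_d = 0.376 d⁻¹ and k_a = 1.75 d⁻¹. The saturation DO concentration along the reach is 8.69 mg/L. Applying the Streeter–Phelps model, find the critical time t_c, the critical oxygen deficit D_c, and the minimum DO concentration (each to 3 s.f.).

t_c ≈ 0.872 d; D_c ≈ 0.977 mg/L; min DO ≈ 7.71 mg/L

t_c = [1/(k_a−k_d)] ln[(k_a/k_d)(1 − D₀(k_a−k_d)/(k_d L₀))]
= [1/(1.75−0.376)] ln[(1.75/0.376)(1 − 0.497×1.374/(0.376×6.31))]
= (1/1.374) ln[4.654 × 0.7122] = 0.7278 × ln(3.315) = 0.7278 × 1.198 = 0.8722 d.
D_c = (k_d/k_a) L₀ e^(−k_d t_c) = (0.376/1.75) × 6.31 × e^(−0.376×0.8722) = 0.2149 × 6.31 × 0.7204 = 0.9767 mg/L.
Minimum DO = C_s − D_c = 8.69 − 0.9767 = 7.713 mg/L.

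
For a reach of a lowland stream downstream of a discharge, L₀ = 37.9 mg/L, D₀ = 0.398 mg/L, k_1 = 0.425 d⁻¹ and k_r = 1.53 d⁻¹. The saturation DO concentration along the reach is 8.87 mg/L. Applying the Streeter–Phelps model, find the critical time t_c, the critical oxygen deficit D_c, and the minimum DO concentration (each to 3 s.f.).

t_c ≈ 1.13 d; D_c ≈ 6.50 mg/L; min DO ≈ 2.37 mg/L

With k_r/k_1 = 3.600 and 1 − D₀(k_r−k_1)/(k_1 L₀) = 0.9727,
t_c = ln(3.600 × 0.9727) / (1.53 − 0.425) = ln(3.502) / 1.105 = 1.253/1.105 = 1.134 d.
L(t_c) = L₀ e^(−k_1 t_c) = 37.9 × 0.6175 = 23.40 mg/L, and at the critical point k_r D_c = k_1 L, so D_c = (0.425/1.53) × 23.40 = 6.501 mg/L.
Minimum DO = C_s − D_c = 8.87 − 6.501 = 2.369 mg/L.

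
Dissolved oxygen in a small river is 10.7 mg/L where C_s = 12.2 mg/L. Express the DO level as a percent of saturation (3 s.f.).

87.7 % saturation

% saturation = C/C_s × 100 = 10.7/12.2 × 100 = 87.7 %.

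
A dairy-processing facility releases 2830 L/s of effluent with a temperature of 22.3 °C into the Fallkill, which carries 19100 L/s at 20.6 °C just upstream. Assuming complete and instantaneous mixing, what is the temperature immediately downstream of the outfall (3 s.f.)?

20.8 °C

Flow-weighted mixing: C = (Q_r C_r + Q_w C_w)/(Q_r + Q_w)
= (19100×20.6 + 2830×22.3)/(19100 + 2830) = 456600/21930 = 20.82 °C.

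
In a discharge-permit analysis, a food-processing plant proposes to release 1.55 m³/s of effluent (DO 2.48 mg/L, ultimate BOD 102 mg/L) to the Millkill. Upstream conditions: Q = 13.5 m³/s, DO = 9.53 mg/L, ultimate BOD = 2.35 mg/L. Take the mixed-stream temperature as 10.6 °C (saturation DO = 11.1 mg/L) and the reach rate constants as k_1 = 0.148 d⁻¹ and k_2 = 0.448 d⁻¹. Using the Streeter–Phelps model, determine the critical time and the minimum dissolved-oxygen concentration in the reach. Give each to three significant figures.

Mixed DO = (13.5×9.53 + 1.55×2.48)/(13.5+1.55) = 132.5/15.05 = 8.804 mg/L.
Mixed L₀ = (13.5×2.35 + 1.55×102)/(15.05) = 189.8/15.05 = 12.61 mg/L.
Initial deficit D₀ = C_s − DO₀ = 11.1 − 8.804 = 2.296 mg/L.
t_c = (1/0.3000) ln[(0.448/0.148)(1 − 2.296×0.3000/(0.148×12.61))] = 3.333 × ln(1.910) = 2.157 d.
D_c = (0.148/0.448) × 12.61 × e^(−0.148×2.157) = 0.3304 × 12.61 × 0.7267 = 3.028 mg/L.
Minimum DO = 11.1 − 3.028 = 8.072 mg/L.

t_c ≈ 2.16 d; minimum DO ≈ 8.07 mg/L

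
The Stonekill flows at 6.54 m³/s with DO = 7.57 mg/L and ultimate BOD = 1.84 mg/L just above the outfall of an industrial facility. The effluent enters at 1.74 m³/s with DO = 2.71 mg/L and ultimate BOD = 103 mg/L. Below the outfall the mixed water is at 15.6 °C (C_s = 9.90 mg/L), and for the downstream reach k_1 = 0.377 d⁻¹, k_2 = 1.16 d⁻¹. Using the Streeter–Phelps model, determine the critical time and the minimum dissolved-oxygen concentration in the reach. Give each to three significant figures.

t_c ≈ 0.977 d; minimum DO ≈ 4.71 mg/L

Mixed DO = (6.54×7.57 + 1.74×2.71)/(6.54+1.74) = 54.22/8.280 = 6.549 mg/L.
Mixed L₀ = (6.54×1.84 + 1.74×103)/(8.280) = 191.3/8.280 = 23.10 mg/L.
Initial deficit D₀ = C_s − DO₀ = 9.90 − 6.549 = 3.351 mg/L.
t_c = (1/0.7830) ln[(1.16/0.377)(1 − 3.351×0.7830/(0.377×23.10))] = 1.277 × ln(2.150) = 0.9774 d.
D_c = (0.377/1.16) × 23.10 × e^(−0.377×0.9774) = 0.3250 × 23.10 × 0.6918 = 5.193 mg/L.
Minimum DO = 9.90 − 5.193 = 4.707 mg/L.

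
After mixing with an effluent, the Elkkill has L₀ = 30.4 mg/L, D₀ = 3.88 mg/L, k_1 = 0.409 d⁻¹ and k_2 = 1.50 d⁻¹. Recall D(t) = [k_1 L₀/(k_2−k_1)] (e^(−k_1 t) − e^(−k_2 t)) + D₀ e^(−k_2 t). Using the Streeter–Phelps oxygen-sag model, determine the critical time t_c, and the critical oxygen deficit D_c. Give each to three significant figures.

At the critical point dD/dt = 0, so k_1 L₀ e^(−k_1 t) = k_2 D. Substituting D(t) from the Streeter–Phelps equation and solving for t gives
t_c = ln[(k_2/k_1)(1 − D₀(k_2−k_1)/(k_1 L₀))] / (k_2−k_1).
Here k_2−k_1 = 1.091 d⁻¹ and 1 − D₀(k_2−k_1)/(k_1 L₀) = 1 − 3.88×1.091/(0.409×30.4) = 0.6595, so
t_c = ln(3.667 × 0.6595) / 1.091 = 0.8833 / 1.091 = 0.8096 d.
D_c = (k_1/k_2) L₀ e^(−k_1 t_c) = (0.409/1.50) × 30.4 × e^(−0.409×0.8096) = 0.2727 × 30.4 × 0.7181 = 5.952 mg/L.

t_c ≈ 0.810 d; D_c ≈ 5.95 mg/L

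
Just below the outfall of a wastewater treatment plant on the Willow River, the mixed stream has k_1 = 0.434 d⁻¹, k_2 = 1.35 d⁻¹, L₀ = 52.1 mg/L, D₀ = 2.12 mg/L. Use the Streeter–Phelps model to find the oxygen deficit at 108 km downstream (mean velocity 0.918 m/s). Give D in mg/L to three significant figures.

D ≈ 10.1 mg/L

Travel time t = x/v = 108 km / (0.918 m/s) = 108000 m / 0.918 m/s = 117600 s = 1.362 d.
k_1 L₀/(k_2−k_1) = 0.434×52.1/(1.35−0.434) = 22.61/0.9160 = 24.68 mg/L.
e^(−k_1 t) = e^(−0.434×1.362) = 0.5538; e^(−k_2 t) = e^(−1.35×1.362) = 0.1591.
D = 24.68 × (0.5538 − 0.1591) + 2.12 × 0.1591 = 9.743 + 0.3373 = 10.08 mg/L.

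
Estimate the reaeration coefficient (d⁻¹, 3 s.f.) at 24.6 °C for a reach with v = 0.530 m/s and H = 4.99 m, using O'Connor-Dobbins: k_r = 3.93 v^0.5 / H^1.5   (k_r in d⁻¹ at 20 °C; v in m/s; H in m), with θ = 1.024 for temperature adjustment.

k_r ≈ 0.286 d⁻¹

k_r(20) = 3.93 × 0.530^0.5 / 4.99^1.5 = 3.93 × 0.7280 / 11.15 = 0.2567 d⁻¹.
k_r(24.6) = 0.2567 × 1.024^(24.6−20) = 0.2567 × 1.115 = 0.2863 d⁻¹.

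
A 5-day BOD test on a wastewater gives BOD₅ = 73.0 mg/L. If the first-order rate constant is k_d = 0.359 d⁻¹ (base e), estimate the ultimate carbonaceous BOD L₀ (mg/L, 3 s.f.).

BOD₅ = L₀(1 − e^(−5k_d)) ⇒ L₀ = BOD₅ / (1 − e^(−5×0.359))
= 73.0 / (1 − 0.1661) = 73.0 / 0.8339 = 87.54 mg/L.

L₀ ≈ 87.5 mg/L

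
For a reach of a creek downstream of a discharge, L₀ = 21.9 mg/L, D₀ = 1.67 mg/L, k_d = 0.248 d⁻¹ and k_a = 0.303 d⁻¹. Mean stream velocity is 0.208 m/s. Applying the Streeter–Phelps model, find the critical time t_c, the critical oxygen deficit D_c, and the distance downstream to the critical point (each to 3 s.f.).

t_c ≈ 3.33 d; D_c ≈ 7.85 mg/L; x_c ≈ 59.9 km

With k_a/k_d = 1.222 and 1 − D₀(k_a−k_d)/(k_d L₀) = 0.9831,
t_c = ln(1.222 × 0.9831) / (0.303 − 0.248) = ln(1.201) / 0.05500 = 0.1832/0.05500 = 3.332 d.
L(t_c) = L₀ e^(−k_d t_c) = 21.9 × 0.4377 = 9.585 mg/L, and at the critical point k_a D_c = k_d L, so D_c = (0.248/0.303) × 9.585 = 7.845 mg/L.
x_c = v t_c = 0.208 m/s × 3.332 d × 86400 s/d = 59880 m ≈ 59.9 km.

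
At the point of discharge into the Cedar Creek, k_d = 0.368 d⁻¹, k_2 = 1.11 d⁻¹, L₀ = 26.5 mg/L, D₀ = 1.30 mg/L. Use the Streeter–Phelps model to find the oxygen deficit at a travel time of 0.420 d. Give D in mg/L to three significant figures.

D ≈ 3.83 mg/L

k_d L₀/(k_2−k_d) = 0.368×26.5/(1.11−0.368) = 9.752/0.7420 = 13.14 mg/L.
e^(−k_d t) = e^(−0.368×0.4200) = 0.8568; e^(−k_2 t) = e^(−1.11×0.4200) = 0.6274.
D = 13.14 × (0.8568 − 0.6274) + 1.30 × 0.6274 = 3.015 + 0.8156 = 3.831 mg/L.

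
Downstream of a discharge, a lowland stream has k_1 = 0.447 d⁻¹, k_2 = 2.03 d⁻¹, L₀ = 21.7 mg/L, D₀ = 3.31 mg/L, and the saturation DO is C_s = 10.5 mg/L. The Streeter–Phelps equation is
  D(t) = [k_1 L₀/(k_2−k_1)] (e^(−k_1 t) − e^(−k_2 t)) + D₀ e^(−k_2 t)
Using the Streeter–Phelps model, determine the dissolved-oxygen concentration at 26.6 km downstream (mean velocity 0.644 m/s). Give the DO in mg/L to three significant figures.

Travel time t = x/v = 26.6 km / (0.644 m/s) = 26600 m / 0.644 m/s = 41300 s = 0.4781 d.
k_1 L₀/(k_2−k_1) = 0.447×21.7/(2.03−0.447) = 9.700/1.583 = 6.128 mg/L.
e^(−k_1 t) = e^(−0.447×0.4781) = 0.8076; e^(−k_2 t) = e^(−2.03×0.4781) = 0.3789.
D = 6.128 × (0.8076 − 0.3789) + 3.31 × 0.3789 = 2.627 + 1.254 = 3.881 mg/L.
DO = C_s − D = 10.5 − 3.881 = 6.619 mg/L.

DO ≈ 6.62 mg/L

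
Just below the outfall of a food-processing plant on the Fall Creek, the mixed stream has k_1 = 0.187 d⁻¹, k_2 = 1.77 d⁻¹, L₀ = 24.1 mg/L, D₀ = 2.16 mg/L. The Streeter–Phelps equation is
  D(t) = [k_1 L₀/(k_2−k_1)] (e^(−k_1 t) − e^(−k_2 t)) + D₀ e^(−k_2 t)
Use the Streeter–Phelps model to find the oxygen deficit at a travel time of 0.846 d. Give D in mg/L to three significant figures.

k_1 L₀/(k_2−k_1) = 0.187×24.1/(1.77−0.187) = 4.507/1.583 = 2.847 mg/L.
e^(−k_1 t) = e^(−0.187×0.8460) = 0.8537; e^(−k_2 t) = e^(−1.77×0.8460) = 0.2237.
D = 2.847 × (0.8537 − 0.2237) + 2.16 × 0.2237 = 1.793 + 0.4832 = 2.277 mg/L.

D ≈ 2.28 mg/L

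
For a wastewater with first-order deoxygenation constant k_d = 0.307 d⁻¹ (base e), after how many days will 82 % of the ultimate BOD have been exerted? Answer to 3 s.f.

y/L₀ = 1 − e^(−k_d t) = 0.82 ⇒ e^(−k_d t) = 0.180
t = −ln(0.180) / 0.307 = 1.715 / 0.307 = 5.586 d.

t ≈ 5.59 d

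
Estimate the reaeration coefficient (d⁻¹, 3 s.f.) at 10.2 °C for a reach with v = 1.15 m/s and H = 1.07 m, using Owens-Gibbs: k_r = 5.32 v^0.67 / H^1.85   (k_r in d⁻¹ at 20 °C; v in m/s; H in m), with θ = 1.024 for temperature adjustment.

k_r(20) = 5.32 × 1.15^0.67 / 1.07^1.85 = 5.32 × 1.098 / 1.133 = 5.155 d⁻¹.
k_r(10.2) = 5.155 × 1.024^(10.2−20) = 5.155 × 0.7926 = 4.086 d⁻¹.

k_r ≈ 4.09 d⁻¹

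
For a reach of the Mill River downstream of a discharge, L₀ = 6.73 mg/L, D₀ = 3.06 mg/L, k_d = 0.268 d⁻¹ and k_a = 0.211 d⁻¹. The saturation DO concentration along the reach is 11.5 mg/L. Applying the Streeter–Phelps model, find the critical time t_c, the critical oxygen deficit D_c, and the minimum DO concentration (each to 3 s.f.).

t_c = [1/(k_a−k_d)] ln[(k_a/k_d)(1 − D₀(k_a−k_d)/(k_d L₀))]
= [1/(0.211−0.268)] ln[(0.211/0.268)(1 − 3.06×-0.05700/(0.268×6.73))]
= (1/-0.05700) ln[0.7873 × 1.097] = -17.54 × ln(0.8635) = -17.54 × -0.1468 = 2.576 d.
D_c = (k_d/k_a) L₀ e^(−k_d t_c) = (0.268/0.211) × 6.73 × e^(−0.268×2.576) = 1.270 × 6.73 × 0.5014 = 4.286 mg/L.
Minimum DO = C_s − D_c = 11.5 − 4.286 = 7.214 mg/L.

t_c ≈ 2.58 d; D_c ≈ 4.29 mg/L; min DO ≈ 7.21 mg/L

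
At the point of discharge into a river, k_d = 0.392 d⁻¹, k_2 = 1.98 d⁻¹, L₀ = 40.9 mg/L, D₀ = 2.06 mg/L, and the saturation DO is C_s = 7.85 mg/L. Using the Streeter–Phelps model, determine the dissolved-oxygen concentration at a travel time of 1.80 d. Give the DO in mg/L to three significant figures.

DO ≈ 3.09 mg/L

k_d L₀/(k_2−k_d) = 0.392×40.9/(1.98−0.392) = 16.03/1.588 = 10.10 mg/L.
e^(−k_d t) = e^(−0.392×1.800) = 0.4938; e^(−k_2 t) = e^(−1.98×1.800) = 0.02833.
D = 10.10 × (0.4938 − 0.02833) + 2.06 × 0.02833 = 4.700 + 0.05835 = 4.758 mg/L.
DO = C_s − D = 7.85 − 4.758 = 3.092 mg/L.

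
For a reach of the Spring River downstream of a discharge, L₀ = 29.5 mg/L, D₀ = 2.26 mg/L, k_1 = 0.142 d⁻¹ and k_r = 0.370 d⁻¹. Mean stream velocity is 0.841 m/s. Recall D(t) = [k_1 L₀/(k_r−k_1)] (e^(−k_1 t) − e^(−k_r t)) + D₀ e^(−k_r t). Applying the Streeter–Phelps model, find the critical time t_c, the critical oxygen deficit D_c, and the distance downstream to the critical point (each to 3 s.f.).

t_c ≈ 3.62 d; D_c ≈ 6.77 mg/L; x_c ≈ 263 km

With k_r/k_1 = 2.606 and 1 − D₀(k_r−k_1)/(k_1 L₀) = 0.8770,
t_c = ln(2.606 × 0.8770) / (0.370 − 0.142) = ln(2.285) / 0.2280 = 0.8264/0.2280 = 3.625 d.
L(t_c) = L₀ e^(−k_1 t_c) = 29.5 × 0.5977 = 17.63 mg/L, and at the critical point k_r D_c = k_1 L, so D_c = (0.142/0.370) × 17.63 = 6.767 mg/L.
x_c = v t_c = 0.841 m/s × 3.625 d × 86400 s/d = 263400 m ≈ 263 km.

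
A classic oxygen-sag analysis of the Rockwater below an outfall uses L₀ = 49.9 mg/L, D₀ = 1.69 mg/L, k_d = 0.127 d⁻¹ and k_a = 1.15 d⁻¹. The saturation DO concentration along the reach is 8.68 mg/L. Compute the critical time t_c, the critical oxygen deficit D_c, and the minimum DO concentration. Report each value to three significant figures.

At the critical point dD/dt = 0, so k_d L₀ e^(−k_d t) = k_a D. Substituting D(t) from the Streeter–Phelps equation and solving for t gives
t_c = ln[(k_a/k_d)(1 − D₀(k_a−k_d)/(k_d L₀))] / (k_a−k_d).
Here k_a−k_d = 1.023 d⁻¹ and 1 − D₀(k_a−k_d)/(k_d L₀) = 1 − 1.69×1.023/(0.127×49.9) = 0.7272, so
t_c = ln(9.055 × 0.7272) / 1.023 = 1.885 / 1.023 = 1.842 d.
L(t_c) = L₀ e^(−k_d t_c) = 49.9 × 0.7914 = 39.49 mg/L, and at the critical point k_a D_c = k_d L, so D_c = (0.127/1.15) × 39.49 = 4.361 mg/L.
Minimum DO = C_s − D_c = 8.68 − 4.361 = 4.319 mg/L.

t_c ≈ 1.84 d; D_c ≈ 4.36 mg/L; min DO ≈ 4.32 mg/L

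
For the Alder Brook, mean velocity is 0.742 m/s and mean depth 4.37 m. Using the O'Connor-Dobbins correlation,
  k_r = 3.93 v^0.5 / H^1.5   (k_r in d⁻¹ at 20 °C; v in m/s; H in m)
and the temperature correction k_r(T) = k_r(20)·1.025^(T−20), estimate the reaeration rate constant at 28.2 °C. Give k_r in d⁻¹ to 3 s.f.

k_r ≈ 0.454 d⁻¹

k_r(20) = 3.93 × 0.742^0.5 / 4.37^1.5 = 3.93 × 0.8614 / 9.135 = 0.3706 d⁻¹.
k_r(28.2) = 0.3706 × 1.025^(28.2−20) = 0.3706 × 1.224 = 0.4537 d⁻¹.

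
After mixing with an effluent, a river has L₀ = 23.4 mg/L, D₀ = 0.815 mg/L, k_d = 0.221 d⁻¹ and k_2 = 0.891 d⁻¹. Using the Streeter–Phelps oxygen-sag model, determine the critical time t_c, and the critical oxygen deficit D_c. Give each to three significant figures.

At the critical point dD/dt = 0, so k_d L₀ e^(−k_d t) = k_2 D. Substituting D(t) from the Streeter–Phelps equation and solving for t gives
t_c = ln[(k_2/k_d)(1 − D₀(k_2−k_d)/(k_d L₀))] / (k_2−k_d).
Here k_2−k_d = 0.6700 d⁻¹ and 1 − D₀(k_2−k_d)/(k_d L₀) = 1 − 0.815×0.6700/(0.221×23.4) = 0.8944, so
t_c = ln(4.032 × 0.8944) / 0.6700 = 1.283 / 0.6700 = 1.914 d.
D_c = (k_d/k_2) L₀ e^(−k_d t_c) = (0.221/0.891) × 23.4 × e^(−0.221×1.914) = 0.2480 × 23.4 × 0.6550 = 3.802 mg/L.

t_c ≈ 1.91 d; D_c ≈ 3.80 mg/L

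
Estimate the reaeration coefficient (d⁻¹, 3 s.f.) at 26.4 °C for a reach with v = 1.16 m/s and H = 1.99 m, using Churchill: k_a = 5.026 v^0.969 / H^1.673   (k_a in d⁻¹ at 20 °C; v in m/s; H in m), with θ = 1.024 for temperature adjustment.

k_a ≈ 2.14 d⁻¹

k_a(20) = 5.026 × 1.16^0.969 / 1.99^1.673 = 5.026 × 1.155 / 3.162 = 1.835 d⁻¹.
k_a(26.4) = 1.835 × 1.024^(26.4−20) = 1.835 × 1.164 = 2.136 d⁻¹.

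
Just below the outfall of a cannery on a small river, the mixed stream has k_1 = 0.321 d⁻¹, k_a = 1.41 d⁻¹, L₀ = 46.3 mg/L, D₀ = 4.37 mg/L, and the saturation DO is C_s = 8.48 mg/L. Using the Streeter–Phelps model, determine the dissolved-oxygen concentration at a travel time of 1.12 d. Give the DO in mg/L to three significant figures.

k_1 L₀/(k_a−k_1) = 0.321×46.3/(1.41−0.321) = 14.86/1.089 = 13.65 mg/L.
e^(−k_1 t) = e^(−0.321×1.120) = 0.6980; e^(−k_a t) = e^(−1.41×1.120) = 0.2061.
D = 13.65 × (0.6980 − 0.2061) + 4.37 × 0.2061 = 6.713 + 0.9008 = 7.614 mg/L.
DO = C_s − D = 8.48 − 7.614 = 0.8663 mg/L.

DO ≈ 0.866 mg/L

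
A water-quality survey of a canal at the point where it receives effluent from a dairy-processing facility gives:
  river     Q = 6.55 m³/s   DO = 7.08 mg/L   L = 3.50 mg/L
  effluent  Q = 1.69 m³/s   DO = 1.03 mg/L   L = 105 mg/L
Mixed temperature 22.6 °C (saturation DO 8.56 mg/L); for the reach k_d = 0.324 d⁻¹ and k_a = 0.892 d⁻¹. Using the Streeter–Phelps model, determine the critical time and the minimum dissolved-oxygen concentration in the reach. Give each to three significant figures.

Mixed DO = (6.55×7.08 + 1.69×1.03)/(6.55+1.69) = 48.11/8.240 = 5.839 mg/L.
Mixed L₀ = (6.55×3.50 + 1.69×105)/(8.240) = 200.4/8.240 = 24.32 mg/L.
Initial deficit D₀ = C_s − DO₀ = 8.56 − 5.839 = 2.721 mg/L.
t_c = (1/0.5680) ln[(0.892/0.324)(1 − 2.721×0.5680/(0.324×24.32))] = 1.761 × ln(2.213) = 1.399 d.
D_c = (0.324/0.892) × 24.32 × e^(−0.324×1.399) = 0.3632 × 24.32 × 0.6356 = 5.614 mg/L.
Minimum DO = 8.56 − 5.614 = 2.946 mg/L.

t_c ≈ 1.40 d; minimum DO ≈ 2.95 mg/L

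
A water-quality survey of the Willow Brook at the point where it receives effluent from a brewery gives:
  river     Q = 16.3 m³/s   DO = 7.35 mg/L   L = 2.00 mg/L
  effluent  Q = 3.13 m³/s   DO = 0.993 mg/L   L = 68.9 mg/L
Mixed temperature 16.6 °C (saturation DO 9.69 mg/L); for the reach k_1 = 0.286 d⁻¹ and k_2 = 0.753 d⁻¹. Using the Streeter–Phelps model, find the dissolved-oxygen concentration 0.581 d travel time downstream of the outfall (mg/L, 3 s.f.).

Mixed DO = (16.3×7.35 + 3.13×0.993)/(16.3+3.13) = 122.9/19.43 = 6.326 mg/L.
Mixed L₀ = (16.3×2.00 + 3.13×68.9)/(19.43) = 248.3/19.43 = 12.78 mg/L.
Initial deficit D₀ = C_s − DO₀ = 9.69 − 6.326 = 3.364 mg/L.
D(0.581) = [0.286×12.78/(0.753−0.286)](e^(−0.286×0.581) − e^(−0.753×0.581)) + 3.364 e^(−0.753×0.581)
= 7.825 × (0.8469 − 0.6457) + 3.364 × 0.6457 = 3.747 mg/L.
DO = 9.69 − 3.747 = 5.943 mg/L.

DO ≈ 5.94 mg/L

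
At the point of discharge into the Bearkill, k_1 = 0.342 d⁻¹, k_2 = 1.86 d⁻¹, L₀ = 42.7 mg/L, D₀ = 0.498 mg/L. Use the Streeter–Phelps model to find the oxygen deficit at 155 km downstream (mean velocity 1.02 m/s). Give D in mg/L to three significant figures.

D ≈ 4.93 mg/L

Travel time t = x/v = 155 km / (1.02 m/s) = 155000 m / 1.02 m/s = 152000 s = 1.759 d.
k_1 L₀/(k_2−k_1) = 0.342×42.7/(1.86−0.342) = 14.60/1.518 = 9.620 mg/L.
e^(−k_1 t) = e^(−0.342×1.759) = 0.5480; e^(−k_2 t) = e^(−1.86×1.759) = 0.03795.
D = 9.620 × (0.5480 − 0.03795) + 0.498 × 0.03795 = 4.907 + 0.01890 = 4.925 mg/L.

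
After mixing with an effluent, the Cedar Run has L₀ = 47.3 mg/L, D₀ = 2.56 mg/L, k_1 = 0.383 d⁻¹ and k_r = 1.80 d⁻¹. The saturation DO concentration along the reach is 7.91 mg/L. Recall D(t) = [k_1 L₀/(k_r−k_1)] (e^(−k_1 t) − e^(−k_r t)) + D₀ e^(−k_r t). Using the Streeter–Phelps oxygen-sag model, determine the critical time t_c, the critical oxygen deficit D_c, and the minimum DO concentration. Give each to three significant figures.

t_c ≈ 0.934 d; D_c ≈ 7.04 mg/L; min DO ≈ 0.873 mg/L

At the critical point dD/dt = 0, so k_1 L₀ e^(−k_1 t) = k_r D. Substituting D(t) from the Streeter–Phelps equation and solving for t gives
t_c = ln[(k_r/k_1)(1 − D₀(k_r−k_1)/(k_1 L₀))] / (k_r−k_1).
Here k_r−k_1 = 1.417 d⁻¹ and 1 − D₀(k_r−k_1)/(k_1 L₀) = 1 − 2.56×1.417/(0.383×47.3) = 0.7998, so
t_c = ln(4.700 × 0.7998) / 1.417 = 1.324 / 1.417 = 0.9344 d.
L(t_c) = L₀ e^(−k_1 t_c) = 47.3 × 0.6992 = 33.07 mg/L, and at the critical point k_r D_c = k_1 L, so D_c = (0.383/1.80) × 33.07 = 7.037 mg/L.
Minimum DO = C_s − D_c = 7.91 − 7.037 = 0.8734 mg/L.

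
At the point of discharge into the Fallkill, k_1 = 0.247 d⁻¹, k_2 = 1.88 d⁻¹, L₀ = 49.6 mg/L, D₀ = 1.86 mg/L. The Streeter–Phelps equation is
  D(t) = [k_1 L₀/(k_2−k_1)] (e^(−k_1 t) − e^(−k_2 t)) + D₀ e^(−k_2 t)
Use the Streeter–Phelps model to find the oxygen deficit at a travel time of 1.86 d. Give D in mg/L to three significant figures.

D ≈ 4.57 mg/L

k_1 L₀/(k_2−k_1) = 0.247×49.6/(1.88−0.247) = 12.25/1.633 = 7.502 mg/L.
e^(−k_1 t) = e^(−0.247×1.860) = 0.6316; e^(−k_2 t) = e^(−1.88×1.860) = 0.03029.
D = 7.502 × (0.6316 − 0.03029) + 1.86 × 0.03029 = 4.512 + 0.05635 = 4.568 mg/L.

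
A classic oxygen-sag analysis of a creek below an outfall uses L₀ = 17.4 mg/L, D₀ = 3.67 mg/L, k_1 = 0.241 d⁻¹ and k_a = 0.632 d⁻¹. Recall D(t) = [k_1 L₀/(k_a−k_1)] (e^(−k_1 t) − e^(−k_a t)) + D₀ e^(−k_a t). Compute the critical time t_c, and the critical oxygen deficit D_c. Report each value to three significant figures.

With k_a/k_1 = 2.622 and 1 − D₀(k_a−k_1)/(k_1 L₀) = 0.6578,
t_c = ln(2.622 × 0.6578) / (0.632 − 0.241) = ln(1.725) / 0.3910 = 0.5452/0.3910 = 1.394 d.
L(t_c) = L₀ e^(−k_1 t_c) = 17.4 × 0.7146 = 12.43 mg/L, and at the critical point k_a D_c = k_1 L, so D_c = (0.241/0.632) × 12.43 = 4.741 mg/L.

t_c ≈ 1.39 d; D_c ≈ 4.74 mg/L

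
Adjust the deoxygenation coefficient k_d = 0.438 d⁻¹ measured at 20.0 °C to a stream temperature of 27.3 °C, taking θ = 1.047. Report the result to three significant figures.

k_d(T₂) = k_d(T₁) · θ^(T₂−T₁) = 0.438 × 1.047^(27.3−20.0)
= 0.438 × 1.047^7.30 = 0.438 × 1.398 = 0.6125 d⁻¹.

k_d ≈ 0.612 d⁻¹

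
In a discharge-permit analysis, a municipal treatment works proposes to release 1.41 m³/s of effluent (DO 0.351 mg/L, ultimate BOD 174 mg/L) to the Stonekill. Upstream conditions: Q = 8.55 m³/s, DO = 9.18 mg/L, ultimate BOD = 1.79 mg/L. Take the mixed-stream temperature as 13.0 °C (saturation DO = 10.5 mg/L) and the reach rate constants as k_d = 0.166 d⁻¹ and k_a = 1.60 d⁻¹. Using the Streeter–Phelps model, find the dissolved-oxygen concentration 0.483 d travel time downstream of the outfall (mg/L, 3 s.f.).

Mixed DO = (8.55×9.18 + 1.41×0.351)/(8.55+1.41) = 78.98/9.960 = 7.930 mg/L.
Mixed L₀ = (8.55×1.79 + 1.41×174)/(9.960) = 260.6/9.960 = 26.17 mg/L.
Initial deficit D₀ = C_s − DO₀ = 10.5 − 7.930 = 2.570 mg/L.
D(0.483) = [0.166×26.17/(1.60−0.166)](e^(−0.166×0.483) − e^(−1.60×0.483)) + 2.570 e^(−1.60×0.483)
= 3.029 × (0.9230 − 0.4617) + 2.570 × 0.4617 = 2.584 mg/L.
DO = 10.5 − 2.584 = 7.916 mg/L.

DO ≈ 7.92 mg/L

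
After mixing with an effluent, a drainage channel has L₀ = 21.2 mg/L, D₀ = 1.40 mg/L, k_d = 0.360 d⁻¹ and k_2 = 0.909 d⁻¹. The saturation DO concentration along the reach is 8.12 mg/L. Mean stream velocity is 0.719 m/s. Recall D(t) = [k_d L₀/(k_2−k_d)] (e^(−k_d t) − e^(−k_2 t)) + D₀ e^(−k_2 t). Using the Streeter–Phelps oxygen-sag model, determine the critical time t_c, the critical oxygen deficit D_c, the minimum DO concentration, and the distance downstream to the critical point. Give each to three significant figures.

t_c ≈ 1.49 d; D_c ≈ 4.90 mg/L; min DO ≈ 3.22 mg/L; x_c ≈ 92.8 km

With k_2/k_d = 2.525 and 1 − D₀(k_2−k_d)/(k_d L₀) = 0.8993,
t_c = ln(2.525 × 0.8993) / (0.909 − 0.360) = ln(2.271) / 0.5490 = 0.8201/0.5490 = 1.494 d.
D_c = (k_d/k_2) L₀ e^(−k_d t_c) = (0.360/0.909) × 21.2 × e^(−0.360×1.494) = 0.3960 × 21.2 × 0.5841 = 4.904 mg/L.
Minimum DO = C_s − D_c = 8.12 − 4.904 = 3.216 mg/L.
x_c = v t_c = 0.719 m/s × 1.494 d × 86400 s/d = 92800 m ≈ 92.8 km.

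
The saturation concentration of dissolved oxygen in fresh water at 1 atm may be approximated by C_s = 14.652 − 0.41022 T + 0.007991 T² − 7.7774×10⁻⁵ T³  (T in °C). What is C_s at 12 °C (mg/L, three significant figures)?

C_s = 14.652 − 0.41022×12 + 0.007991×12² − 7.7774×10⁻⁵×12³ = 10.75 mg/L.

C_s ≈ 10.7 mg/L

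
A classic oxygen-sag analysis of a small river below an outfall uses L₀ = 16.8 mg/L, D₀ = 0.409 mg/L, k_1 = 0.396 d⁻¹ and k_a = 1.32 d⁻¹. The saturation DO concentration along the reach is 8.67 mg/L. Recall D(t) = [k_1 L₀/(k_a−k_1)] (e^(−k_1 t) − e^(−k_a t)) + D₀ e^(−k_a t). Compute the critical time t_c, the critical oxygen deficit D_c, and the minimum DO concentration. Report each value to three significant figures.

t_c ≈ 1.24 d; D_c ≈ 3.08 mg/L; min DO ≈ 5.59 mg/L

With k_a/k_1 = 3.333 and 1 − D₀(k_a−k_1)/(k_1 L₀) = 0.9432,
t_c = ln(3.333 × 0.9432) / (1.32 − 0.396) = ln(3.144) / 0.9240 = 1.145/0.9240 = 1.240 d.
D_c = (k_1/k_a) L₀ e^(−k_1 t_c) = (0.396/1.32) × 16.8 × e^(−0.396×1.240) = 0.3000 × 16.8 × 0.6121 = 3.085 mg/L.
Minimum DO = C_s − D_c = 8.67 − 3.085 = 5.585 mg/L.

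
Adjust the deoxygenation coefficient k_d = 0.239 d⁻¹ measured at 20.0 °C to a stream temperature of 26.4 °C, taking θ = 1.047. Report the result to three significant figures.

k_d(T₂) = k_d(T₁) · θ^(T₂−T₁) = 0.239 × 1.047^(26.4−20.0)
= 0.239 × 1.047^6.40 = 0.239 × 1.342 = 0.3207 d⁻¹.

k_d ≈ 0.321 d⁻¹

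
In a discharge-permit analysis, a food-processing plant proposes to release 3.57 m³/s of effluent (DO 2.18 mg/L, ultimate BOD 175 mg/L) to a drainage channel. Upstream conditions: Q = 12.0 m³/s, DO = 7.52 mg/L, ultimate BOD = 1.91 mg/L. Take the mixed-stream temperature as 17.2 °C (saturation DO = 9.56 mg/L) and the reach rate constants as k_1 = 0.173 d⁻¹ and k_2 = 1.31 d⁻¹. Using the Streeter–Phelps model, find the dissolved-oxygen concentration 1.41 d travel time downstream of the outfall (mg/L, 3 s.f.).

Mixed DO = (12.0×7.52 + 3.57×2.18)/(12.0+3.57) = 98.02/15.57 = 6.296 mg/L.
Mixed L₀ = (12.0×1.91 + 3.57×175)/(15.57) = 647.7/15.57 = 41.60 mg/L.
Initial deficit D₀ = C_s − DO₀ = 9.56 − 6.296 = 3.264 mg/L.
D(1.41) = [0.173×41.60/(1.31−0.173)](e^(−0.173×1.41) − e^(−1.31×1.41)) + 3.264 e^(−1.31×1.41)
= 6.329 × (0.7835 − 0.1577) + 3.264 × 0.1577 = 4.476 mg/L.
DO = 9.56 − 4.476 = 5.084 mg/L.

DO ≈ 5.08 mg/L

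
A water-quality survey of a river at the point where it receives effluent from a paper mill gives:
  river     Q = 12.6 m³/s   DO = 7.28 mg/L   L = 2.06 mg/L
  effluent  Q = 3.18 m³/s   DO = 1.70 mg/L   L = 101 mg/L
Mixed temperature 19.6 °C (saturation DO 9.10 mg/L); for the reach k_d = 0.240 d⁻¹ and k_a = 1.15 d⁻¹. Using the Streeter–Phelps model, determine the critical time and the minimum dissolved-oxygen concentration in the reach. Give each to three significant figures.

t_c ≈ 0.944 d; minimum DO ≈ 5.44 mg/L

Mixed DO = (12.6×7.28 + 3.18×1.70)/(12.6+3.18) = 97.13/15.78 = 6.156 mg/L.
Mixed L₀ = (12.6×2.06 + 3.18×101)/(15.78) = 347.1/15.78 = 22.00 mg/L.
Initial deficit D₀ = C_s − DO₀ = 9.10 − 6.156 = 2.944 mg/L.
t_c = (1/0.9100) ln[(1.15/0.240)(1 − 2.944×0.9100/(0.240×22.00))] = 1.099 × ln(2.360) = 0.9435 d.
D_c = (0.240/1.15) × 22.00 × e^(−0.240×0.9435) = 0.2087 × 22.00 × 0.7974 = 3.661 mg/L.
Minimum DO = 9.10 − 3.661 = 5.439 mg/L.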